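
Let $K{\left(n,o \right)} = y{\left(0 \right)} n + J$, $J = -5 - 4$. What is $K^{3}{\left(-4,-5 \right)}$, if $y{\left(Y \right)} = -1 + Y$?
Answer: $-125$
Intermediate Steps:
$J = -9$
$K{\left(n,o \right)} = -9 - n$ ($K{\left(n,o \right)} = \left(-1 + 0\right) n - 9 = - n - 9 = -9 - n$)
$K^{3}{\left(-4,-5 \right)} = \left(-9 - -4\right)^{3} = \left(-9 + 4\right)^{3} = \left(-5\right)^{3} = -125$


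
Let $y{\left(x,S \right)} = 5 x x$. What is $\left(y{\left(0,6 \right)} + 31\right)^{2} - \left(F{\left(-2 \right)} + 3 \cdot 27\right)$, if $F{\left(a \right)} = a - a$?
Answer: $880$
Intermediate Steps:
$y{\left(x,S \right)} = 5 x^{2}$
$F{\left(a \right)} = 0$
$\left(y{\left(0,6 \right)} + 31\right)^{2} - \left(F{\left(-2 \right)} + 3 \cdot 27\right) = \left(5 \cdot 0^{2} + 31\right)^{2} - \left(0 + 3 \cdot 27\right) = \left(5 \cdot 0 + 31\right)^{2} - \left(0 + 81\right) = \left(0 + 31\right)^{2} - 81 = 31^{2} - 81 = 961 - 81 = 880$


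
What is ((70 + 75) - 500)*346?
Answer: -122830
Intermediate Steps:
((70 + 75) - 500)*346 = (145 - 500)*346 = -355*346 = -122830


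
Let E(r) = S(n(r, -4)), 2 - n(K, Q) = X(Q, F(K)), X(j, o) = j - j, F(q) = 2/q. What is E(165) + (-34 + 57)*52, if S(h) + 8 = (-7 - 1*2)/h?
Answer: 2367/2 ≈ 1183.5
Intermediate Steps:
X(j, o) = 0
n(K, Q) = 2 (n(K, Q) = 2 - 1*0 = 2 + 0 = 2)
S(h) = -8 - 9/h (S(h) = -8 + (-7 - 1*2)/h = -8 + (-7 - 2)/h = -8 - 9/h)
E(r) = -25/2 (E(r) = -8 - 9/2 = -25/2)
E(165) + (-34 + 57)*52 = -25/2 + (-34 + 57)*52 = -25/2 + 23*52 = -25/2 + 1196 = 2367/2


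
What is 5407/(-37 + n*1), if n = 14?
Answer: -5407/23 ≈ -235.09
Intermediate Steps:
5407/(-37 + n*1) = 5407/(-37 + 14*1) = 5407/(-37 + 14) = 5407/(-23) = 5407*(-1/23) = -5407/23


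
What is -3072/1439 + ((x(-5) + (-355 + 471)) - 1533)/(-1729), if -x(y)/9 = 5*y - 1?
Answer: -39661/27341 ≈ -1.4506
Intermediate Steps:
x(y) = 9 - 45*y (x(y) = -9*(5*y - 1) = -9*(-1 + 5*y) = 9 - 45*y)
-3072/1439 + ((x(-5) + (-355 + 471)) - 1533)/(-1729) = -3072/1439 + (((9 - 45*(-5)) + (-355 + 471)) - 1533)/(-1729) = -3072*1/1439 + (((9 + 225) + 116) - 1533)*(-1/1729) = -3072/1439 + ((234 + 116) - 1533)*(-1/1729) = -3072/1439 + (350 - 1533)*(-1/1729) = -3072/1439 - 1183*(-1/1729) = -3072/1439 + 13/19 = -39661/27341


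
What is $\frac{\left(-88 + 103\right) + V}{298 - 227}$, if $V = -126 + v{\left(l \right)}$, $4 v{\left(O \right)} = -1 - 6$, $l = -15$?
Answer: $- \frac{451}{284} \approx -1.588$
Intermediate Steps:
$v{\left(O \right)} = - \frac{7}{4}$ ($v{\left(O \right)} = \frac{-1 - 6}{4} = \frac{1}{4} \left(-7\right) = - \frac{7}{4}$)
$V = - \frac{511}{4}$ ($V = -126 - \frac{7}{4} = - \frac{511}{4} \approx -127.75$)
$\frac{\left(-88 + 103\right) + V}{298 - 227} = \frac{\left(-88 + 103\right) - \frac{511}{4}}{298 - 227} = \frac{15 - \frac{511}{4}}{71} = \left(- \frac{451}{4}\right) \frac{1}{71} = - \frac{451}{284}$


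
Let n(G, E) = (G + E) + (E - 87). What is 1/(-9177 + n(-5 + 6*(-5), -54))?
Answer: -1/9407 ≈ -0.00010630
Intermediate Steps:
n(G, E) = -87 + G + 2*E (n(G, E) = (E + G) + (-87 + E) = -87 + G + 2*E)
1/(-9177 + n(-5 + 6*(-5), -54)) = 1/(-9177 + (-87 + (-5 + 6*(-5)) + 2*(-54))) = 1/(-9177 + (-87 + (-5 - 30) - 108)) = 1/(-9177 + (-87 - 35 - 108)) = 1/(-9177 - 230) = 1/(-9407) = -1/9407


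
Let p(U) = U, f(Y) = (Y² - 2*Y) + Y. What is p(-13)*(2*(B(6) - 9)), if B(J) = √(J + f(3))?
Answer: 234 - 52*√3 ≈ 143.93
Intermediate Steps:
f(Y) = Y² - Y
B(J) = √(6 + J) (B(J) = √(J + 3*(-1 + 3)) = √(J + 3*2) = √(J + 6) = √(6 + J))
p(-13)*(2*(B(6) - 9)) = -26*(√(6 + 6) - 9) = -26*(√12 - 9) = -26*(2*√3 - 9) = -26*(-9 + 2*√3) = -13*(-18 + 4*√3) = 234 - 52*√3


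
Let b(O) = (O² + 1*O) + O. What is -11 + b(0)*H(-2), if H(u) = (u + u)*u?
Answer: -11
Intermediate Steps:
H(u) = 2*u² (H(u) = (2*u)*u = 2*u²)
b(O) = O² + 2*O (b(O) = (O² + O) + O = (O + O²) + O = O² + 2*O)
-11 + b(0)*H(-2) = -11 + (0*(2 + 0))*(2*(-2)²) = -11 + (0*2)*(2*4) = -11 + 0*8 = -11 + 0 = -11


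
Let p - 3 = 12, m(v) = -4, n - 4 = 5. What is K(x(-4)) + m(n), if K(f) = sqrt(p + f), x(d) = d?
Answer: -4 + sqrt(11) ≈ -0.68338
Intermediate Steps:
n = 9 (n = 4 + 5 = 9)
p = 15 (p = 3 + 12 = 15)
K(f) = sqrt(15 + f)
K(x(-4)) + m(n) = sqrt(15 - 4) - 4 = sqrt(11) - 4 = -4 + sqrt(11)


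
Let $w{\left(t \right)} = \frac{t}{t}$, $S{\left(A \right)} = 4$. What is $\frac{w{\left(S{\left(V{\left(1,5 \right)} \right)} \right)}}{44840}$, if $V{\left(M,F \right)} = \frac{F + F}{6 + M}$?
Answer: $\frac{1}{44840} \approx 2.2302 \cdot 10^{-5}$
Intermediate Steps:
$V{\left(M,F \right)} = \frac{2 F}{6 + M}$
$w{\left(t \right)} = 1$
$\frac{w{\left(S{\left(V{\left(1,5 \right)} \right)} \right)}}{44840} = 1 \cdot \frac{1}{44840} = \frac{1}{44840}$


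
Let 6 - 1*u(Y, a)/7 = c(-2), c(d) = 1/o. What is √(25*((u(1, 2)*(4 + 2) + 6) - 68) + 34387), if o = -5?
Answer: 7*√803 ≈ 198.36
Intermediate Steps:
c(d) = -⅕ (c(d) = 1/(-5) = -⅕)
u(Y, a) = 217/5 (u(Y, a) = 42 - 7*(-⅕) = 42 + 7/5 = 217/5)
√(25*((u(1, 2)*(4 + 2) + 6) - 68) + 34387) = √(25*((217*(4 + 2)/5 + 6) - 68) + 34387) = √(25*(((217/5)*6 + 6) - 68) + 34387) = √(25*((1302/5 + 6) - 68) + 34387) = √(25*(1332/5 - 68) + 34387) = √(25*(992/5) + 34387) = √(4960 + 34387) = √39347 = 7*√803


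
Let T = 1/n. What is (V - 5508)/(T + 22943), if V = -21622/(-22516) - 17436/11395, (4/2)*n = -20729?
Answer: -14648487544891367/61010436009134950 ≈ -0.24010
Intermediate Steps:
n = -20729/2 (n = (1/2)*(-20729) = -20729/2 ≈ -10365.)
T = -2/20729 (T = 1/(-20729/2) = -2/20729 ≈ -9.6483e-5)
V = -73103143/128284910 (V = -21622*(-1/22516) - 17436*1/11395 = 10811/11258 - 17436/11395 = -73103143/128284910 ≈ -0.56985)
(V - 5508)/(T + 22943) = (-73103143/128284910 - 5508)/(-2/20729 + 22943) = -706666387423/(128284910*475585445/20729) = -706666387423/128284910*20729/475585445 = -14648487544891367/61010436009134950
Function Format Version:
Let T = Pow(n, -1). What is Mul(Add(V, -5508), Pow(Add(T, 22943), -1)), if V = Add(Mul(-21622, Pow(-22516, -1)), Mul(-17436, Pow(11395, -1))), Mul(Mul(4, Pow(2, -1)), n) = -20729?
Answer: Rational(-14648487544891367, 61010436009134950) ≈ -0.24010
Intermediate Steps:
n = Rational(-20729, 2) (n = Mul(Rational(1, 2), -20729) = Rational(-20729, 2) ≈ -10365.)
T = Rational(-2, 20729) (T = Pow(Rational(-20729, 2), -1) = Rational(-2, 20729) ≈ -9.6483e-5)
V = Rational(-73103143, 128284910) (V = Add(Mul(-21622, Rational(-1, 22516)), Mul(-17436, Rational(1, 11395))) = Add(Rational(10811, 11258), Rational(-17436, 11395)) = Rational(-73103143, 128284910) ≈ -0.56985)
Mul(Add(V, -5508), Pow(Add(T, 22943), -1)) = Mul(Add(Rational(-73103143, 128284910), -5508), Pow(Add(Rational(-2, 20729), 22943), -1)) = Mul(Rational(-706666387423, 128284910), Pow(Rational(475585445, 20729), -1)) = Mul(Rational(-706666387423, 128284910), Rational(20729, 475585445)) = Rational(-14648487544891367, 61010436009134950)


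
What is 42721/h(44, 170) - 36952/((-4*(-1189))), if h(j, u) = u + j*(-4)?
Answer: -50850697/7134 ≈ -7127.9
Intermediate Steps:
h(j, u) = u - 4*j
42721/h(44, 170) - 36952/((-4*(-1189))) = 42721/(170 - 4*44) - 36952/((-4*(-1189))) = 42721/(170 - 176) - 36952/4756 = 42721/(-6) - 36952*1/4756 = 42721*(-⅙) - 9238/1189 = -42721/6 - 9238/1189 = -50850697/7134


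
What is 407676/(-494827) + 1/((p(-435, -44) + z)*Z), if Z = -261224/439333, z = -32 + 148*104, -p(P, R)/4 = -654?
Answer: -1914567117332215/2323590131946048 ≈ -0.82397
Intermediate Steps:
p(P, R) = 2616 (p(P, R) = -4*(-654) = 2616)
z = 15360 (z = -32 + 15392 = 15360)
Z = -261224/439333 (Z = -261224*1/439333 = -261224/439333 ≈ -0.59459)
407676/(-494827) + 1/((p(-435, -44) + z)*Z) = 407676/(-494827) + 1/((2616 + 15360)*(-261224/439333)) = 407676*(-1/494827) - 439333/261224/17976 = -407676/494827 + (1/17976)*(-439333/261224) = -407676/494827 - 439333/4695762624 = -1914567117332215/2323590131946048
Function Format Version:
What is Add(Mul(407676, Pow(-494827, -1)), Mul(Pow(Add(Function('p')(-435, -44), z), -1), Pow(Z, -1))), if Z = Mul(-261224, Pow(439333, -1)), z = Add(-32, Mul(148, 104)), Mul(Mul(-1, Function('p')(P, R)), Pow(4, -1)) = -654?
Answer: Rational(-1914567117332215, 2323590131946048) ≈ -0.82397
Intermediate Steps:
Function('p')(P, R) = 2616 (Function('p')(P, R) = Mul(-4, -654) = 2616)
z = 15360 (z = Add(-32, 15392) = 15360)
Z = Rational(-261224, 439333) (Z = Mul(-261224, Rational(1, 439333)) = Rational(-261224, 439333) ≈ -0.59459)
Add(Mul(407676, Pow(-494827, -1)), Mul(Pow(Add(Function('p')(-435, -44), z), -1), Pow(Z, -1))) = Add(Mul(407676, Pow(-494827, -1)), Mul(Pow(Add(2616, 15360), -1), Pow(Rational(-261224, 439333), -1))) = Add(Mul(407676, Rational(-1, 494827)), Mul(Pow(17976, -1), Rational(-439333, 261224))) = Add(Rational(-407676, 494827), Mul(Rational(1, 17976), Rational(-439333, 261224))) = Add(Rational(-407676, 494827), Rational(-439333, 4695762624)) = Rational(-1914567117332215, 2323590131946048)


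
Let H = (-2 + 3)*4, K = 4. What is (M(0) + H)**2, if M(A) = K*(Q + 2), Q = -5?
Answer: 64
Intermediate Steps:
H = 4 (H = 1*4 = 4)
M(A) = -12 (M(A) = 4*(-5 + 2) = 4*(-3) = -12)
(M(0) + H)**2 = (-12 + 4)**2 = (-8)**2 = 64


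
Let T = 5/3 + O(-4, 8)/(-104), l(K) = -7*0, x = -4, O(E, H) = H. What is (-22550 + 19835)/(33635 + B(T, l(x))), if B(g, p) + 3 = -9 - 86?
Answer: -905/11179 ≈ -0.080955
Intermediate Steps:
l(K) = 0
T = 62/39 (T = 5/3 + 8/(-104) = 5*(⅓) + 8*(-1/104) = 5/3 - 1/13 = 62/39 ≈ 1.5897)
B(g, p) = -98 (B(g, p) = -3 + (-9 - 86) = -3 - 95 = -98)
(-22550 + 19835)/(33635 + B(T, l(x))) = (-22550 + 19835)/(33635 - 98) = -2715/33537 = -2715*1/33537 = -905/11179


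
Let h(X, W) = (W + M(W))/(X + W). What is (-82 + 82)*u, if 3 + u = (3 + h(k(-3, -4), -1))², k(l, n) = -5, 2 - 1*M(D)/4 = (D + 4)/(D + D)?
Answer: 0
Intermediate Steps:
M(D) = 8 - 2*(4 + D)/D (M(D) = 8 - 4*(D + 4)/(D + D) = 8 - 4*(4 + D)/(2*D) = 8 - 4*(4 + D)*1/(2*D) = 8 - 2*(4 + D)/D)
h(X, W) = (6 + W - 8/W)/(W + X) (h(X, W) = (W + (6 - 8/W))/(X + W) = (6 + W - 8/W)/(W + X))
u = -83/36 (u = -3 + (3 + (-8 + (-1)² + 6*(-1))/((-1)*(-1 - 5)))² = -3 + (3 - 1*(-8 + 1 - 6)/(-6))² = -3 + (3 - 1*(-⅙)*(-13))² = -3 + (3 - 13/6)² = -3 + (⅚)² = -3 + 25/36 = -83/36 ≈ -2.3056)
(-82 + 82)*u = (-82 + 82)*(-83/36) = 0*(-83/36) = 0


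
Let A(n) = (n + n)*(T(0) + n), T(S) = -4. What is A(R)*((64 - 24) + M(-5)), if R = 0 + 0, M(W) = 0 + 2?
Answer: 0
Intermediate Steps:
M(W) = 2
R = 0
A(n) = 2*n*(-4 + n) (A(n) = (n + n)*(-4 + n) = (2*n)*(-4 + n) = 2*n*(-4 + n))
A(R)*((64 - 24) + M(-5)) = (2*0*(-4 + 0))*((64 - 24) + 2) = (2*0*(-4))*(40 + 2) = 0*42 = 0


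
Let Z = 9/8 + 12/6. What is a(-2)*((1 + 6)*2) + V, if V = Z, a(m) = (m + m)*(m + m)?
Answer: 1817/8 ≈ 227.13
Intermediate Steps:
a(m) = 4*m**2 (a(m) = (2*m)*(2*m) = 4*m**2)
Z = 25/8 (Z = 9*(1/8) + 12*(1/6) = 9/8 + 2 = 25/8 ≈ 3.1250)
V = 25/8 ≈ 3.1250
a(-2)*((1 + 6)*2) + V = (4*(-2)**2)*((1 + 6)*2) + 25/8 = (4*4)*(7*2) + 25/8 = 16*14 + 25/8 = 224 + 25/8 = 1817/8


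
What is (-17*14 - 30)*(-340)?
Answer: 91120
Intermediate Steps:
(-17*14 - 30)*(-340) = (-238 - 30)*(-340) = -268*(-340) = 91120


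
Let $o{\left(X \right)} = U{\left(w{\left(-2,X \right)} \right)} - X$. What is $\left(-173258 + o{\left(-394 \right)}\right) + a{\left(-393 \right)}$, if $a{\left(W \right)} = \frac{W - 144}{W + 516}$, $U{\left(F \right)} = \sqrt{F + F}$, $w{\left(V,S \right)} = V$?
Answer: $- \frac{7087603}{41} + 2 i \approx -1.7287 \cdot 10^{5} + 2.0 i$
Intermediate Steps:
$U{\left(F \right)} = \sqrt{2} \sqrt{F}$ ($U{\left(F \right)} = \sqrt{2 F} = \sqrt{2} \sqrt{F}$)
$o{\left(X \right)} = - X + 2 i$ ($o{\left(X \right)} = \sqrt{2} \sqrt{-2} - X = \sqrt{2} i \sqrt{2} - X = 2 i - X = - X + 2 i$)
$a{\left(W \right)} = \frac{-144 + W}{516 + W}$
$\left(-173258 + o{\left(-394 \right)}\right) + a{\left(-393 \right)} = \left(-173258 + \left(\left(-1\right) \left(-394\right) + 2 i\right)\right) + \frac{-144 - 393}{516 - 393} = \left(-173258 + \left(394 + 2 i\right)\right) + \frac{1}{123} \left(-537\right) = \left(-172864 + 2 i\right) + \frac{1}{123} \left(-537\right) = \left(-172864 + 2 i\right) - \frac{179}{41} = - \frac{7087603}{41} + 2 i$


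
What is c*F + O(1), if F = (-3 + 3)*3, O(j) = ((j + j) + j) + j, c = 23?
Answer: 4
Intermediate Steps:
O(j) = 4*j (O(j) = (2*j + j) + j = 3*j + j = 4*j)
F = 0 (F = 0*3 = 0)
c*F + O(1) = 23*0 + 4*1 = 0 + 4 = 4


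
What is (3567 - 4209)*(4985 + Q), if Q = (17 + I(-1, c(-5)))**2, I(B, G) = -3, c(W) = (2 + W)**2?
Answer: -3326202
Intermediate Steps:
Q = 196 (Q = (17 - 3)**2 = 14**2 = 196)
(3567 - 4209)*(4985 + Q) = (3567 - 4209)*(4985 + 196) = -642*5181 = -3326202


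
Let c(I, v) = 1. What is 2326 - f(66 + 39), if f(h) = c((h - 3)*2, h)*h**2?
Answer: -8699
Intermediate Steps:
f(h) = h**2 (f(h) = 1*h**2 = h**2)
2326 - f(66 + 39) = 2326 - (66 + 39)**2 = 2326 - 1*105**2 = 2326 - 1*11025 = 2326 - 11025 = -8699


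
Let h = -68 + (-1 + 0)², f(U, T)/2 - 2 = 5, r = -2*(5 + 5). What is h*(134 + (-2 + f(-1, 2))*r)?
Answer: 7102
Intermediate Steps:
r = -20 (r = -2*10 = -20)
f(U, T) = 14 (f(U, T) = 4 + 2*5 = 4 + 10 = 14)
h = -67 (h = -68 + (-1)² = -68 + 1 = -67)
h*(134 + (-2 + f(-1, 2))*r) = -67*(134 + (-2 + 14)*(-20)) = -67*(134 + 12*(-20)) = -67*(134 - 240) = -67*(-106) = 7102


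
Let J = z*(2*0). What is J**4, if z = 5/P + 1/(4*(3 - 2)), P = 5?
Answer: 0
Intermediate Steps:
z = 5/4 (z = 5/5 + 1/(4*(3 - 2)) = 5*(1/5) + 1/(4*1) = 1 + 1/4 = 5/4 ≈ 1.2500)
J = 0 (J = 5*(2*0)/4 = (5/4)*0 = 0)
J**4 = 0**4 = 0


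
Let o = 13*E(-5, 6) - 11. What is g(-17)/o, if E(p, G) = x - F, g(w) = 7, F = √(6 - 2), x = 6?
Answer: 7/41 ≈ 0.17073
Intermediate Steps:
F = 2 (F = √4 = 2)
E(p, G) = 4 (E(p, G) = 6 - 1*2 = 6 - 2 = 4)
o = 41 (o = 13*4 - 11 = 52 - 11 = 41)
g(-17)/o = 7/41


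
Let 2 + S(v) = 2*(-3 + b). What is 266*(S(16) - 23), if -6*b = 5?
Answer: -26068/3 ≈ -8689.3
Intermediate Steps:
b = -5/6 (b = -1/6*5 = -5/6 ≈ -0.83333)
S(v) = -29/3 (S(v) = -2 + 2*(-3 - 5/6) = -2 + 2*(-23/6) = -2 - 23/3 = -29/3)
266*(S(16) - 23) = 266*(-29/3 - 23) = 266*(-98/3) = -26068/3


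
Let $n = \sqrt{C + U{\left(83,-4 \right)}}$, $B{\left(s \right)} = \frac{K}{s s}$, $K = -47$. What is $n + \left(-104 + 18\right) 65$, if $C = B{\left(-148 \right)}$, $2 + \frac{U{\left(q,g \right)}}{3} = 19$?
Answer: $-5590 + \frac{\sqrt{1117057}}{148} \approx -5582.9$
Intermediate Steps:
$U{\left(q,g \right)} = 51$ ($U{\left(q,g \right)} = -6 + 3 \cdot 19 = -6 + 57 = 51$)
$B{\left(s \right)} = - \frac{47}{s^{2}}$ ($B{\left(s \right)} = - \frac{47}{s s} = - \frac{47}{s^{2}}$)
$C = - \frac{47}{21904} \approx -0.0021457$
$n = \frac{\sqrt{1117057}}{148}$ ($n = \sqrt{- \frac{47}{21904} + 51} = \sqrt{\frac{1117057}{21904}} = \frac{\sqrt{1117057}}{148} \approx 7.1413$)
$n + \left(-104 + 18\right) 65 = \frac{\sqrt{1117057}}{148} + \left(-104 + 18\right) 65 = \frac{\sqrt{1117057}}{148} - 5590 = -5590 + \frac{\sqrt{1117057}}{148}$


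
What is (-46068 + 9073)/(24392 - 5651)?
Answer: -36995/18741 ≈ -1.9740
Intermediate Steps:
(-46068 + 9073)/(24392 - 5651) = -36995/18741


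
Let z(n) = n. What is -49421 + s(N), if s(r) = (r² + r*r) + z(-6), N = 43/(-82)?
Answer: -166171725/3362 ≈ -49426.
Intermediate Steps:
N = -43/82 (N = 43*(-1/82) = -43/82 ≈ -0.52439)
s(r) = -6 + 2*r² (s(r) = (r² + r*r) - 6 = (r² + r²) - 6 = 2*r² - 6 = -6 + 2*r²)
-49421 + s(N) = -49421 + (-6 + 2*(-43/82)²) = -49421 + (-6 + 2*(1849/6724)) = -49421 + (-6 + 1849/3362) = -49421 - 18323/3362 = -166171725/3362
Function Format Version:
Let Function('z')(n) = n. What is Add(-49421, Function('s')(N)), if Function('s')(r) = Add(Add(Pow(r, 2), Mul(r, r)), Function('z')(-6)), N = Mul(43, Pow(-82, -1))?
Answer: Rational(-166171725, 3362) ≈ -49426.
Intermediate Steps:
N = Rational(-43, 82) (N = Mul(43, Rational(-1, 82)) = Rational(-43, 82) ≈ -0.52439)
Function('s')(r) = Add(-6, Mul(2, Pow(r, 2))) (Function('s')(r) = Add(Add(Pow(r, 2), Mul(r, r)), -6) = Add(Add(Pow(r, 2), Pow(r, 2)), -6) = Add(Mul(2, Pow(r, 2)), -6) = Add(-6, Mul(2, Pow(r, 2))))
Add(-49421, Function('s')(N)) = Add(-49421, Add(-6, Mul(2, Pow(Rational(-43, 82), 2)))) = Add(-49421, Add(-6, Mul(2, Rational(1849, 6724)))) = Add(-49421, Add(-6, Rational(1849, 3362))) = Add(-49421, Rational(-18323, 3362)) = Rational(-166171725, 3362)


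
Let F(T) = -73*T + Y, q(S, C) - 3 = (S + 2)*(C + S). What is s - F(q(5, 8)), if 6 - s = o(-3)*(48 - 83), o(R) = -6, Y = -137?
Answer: 6795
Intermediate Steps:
q(S, C) = 3 + (2 + S)*(C + S) (q(S, C) = 3 + (S + 2)*(C + S) = 3 + (2 + S)*(C + S))
F(T) = -137 - 73*T (F(T) = -73*T - 137 = -137 - 73*T)
s = -204 (s = 6 - (-6)*(48 - 83) = 6 - (-6)*(-35) = 6 - 1*210 = 6 - 210 = -204)
s - F(q(5, 8)) = -204 - (-137 - 73*(3 + 5² + 2*8 + 2*5 + 8*5)) = -204 - (-137 - 73*(3 + 25 + 16 + 10 + 40)) = -204 - (-137 - 73*94) = -204 - (-137 - 6862) = -204 - 1*(-6999) = -204 + 6999 = 6795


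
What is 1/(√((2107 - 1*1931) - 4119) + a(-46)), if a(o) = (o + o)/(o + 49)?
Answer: -276/43951 - 9*I*√3943/43951 ≈ -0.0062797 - 0.012858*I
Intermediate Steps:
a(o) = 2*o/(49 + o) (a(o) = (2*o)/(49 + o) = 2*o/(49 + o))
1/(√((2107 - 1*1931) - 4119) + a(-46)) = 1/(√((2107 - 1*1931) - 4119) + 2*(-46)/(49 - 46)) = 1/(√((2107 - 1931) - 4119) + 2*(-46)/3) = 1/(√(176 - 4119) + 2*(-46)*(⅓)) = 1/(√(-3943) - 92/3) = 1/(I*√3943 - 92/3) = 1/(-92/3 + I*√3943)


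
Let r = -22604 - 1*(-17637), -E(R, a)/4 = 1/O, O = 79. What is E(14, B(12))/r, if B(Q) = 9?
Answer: 4/392393 ≈ 1.0194e-5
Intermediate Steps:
E(R, a) = -4/79
r = -4967 (r = -22604 + 17637 = -4967)
E(14, B(12))/r = -4/79/(-4967) = -4/79*(-1/4967) = 4/392393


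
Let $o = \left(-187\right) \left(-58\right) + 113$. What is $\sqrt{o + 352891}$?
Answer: $5 \sqrt{14554} \approx 603.2$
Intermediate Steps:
$o = 10959$ ($o = 10846 + 113 = 10959$)
$\sqrt{o + 352891} = \sqrt{10959 + 352891} = \sqrt{363850} = 5 \sqrt{14554}$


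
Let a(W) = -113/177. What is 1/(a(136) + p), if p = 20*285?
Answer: 177/1008787 ≈ 0.00017546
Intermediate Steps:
a(W) = -113/177 (a(W) = -113*1/177 = -113/177)
p = 5700
1/(a(136) + p) = 1/(-113/177 + 5700) = 1/(1008787/177) = 177/1008787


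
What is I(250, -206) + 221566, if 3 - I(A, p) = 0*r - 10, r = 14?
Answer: 221579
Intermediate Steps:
I(A, p) = 13 (I(A, p) = 3 - (0*14 - 10) = 3 - (0 - 10) = 3 - 1*(-10) = 3 + 10 = 13)
I(250, -206) + 221566 = 13 + 221566 = 221579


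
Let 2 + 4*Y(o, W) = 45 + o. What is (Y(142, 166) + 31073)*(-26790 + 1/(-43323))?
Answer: -144470890456567/173292 ≈ -8.3368e+8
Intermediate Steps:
Y(o, W) = 43/4 + o/4 (Y(o, W) = -1/2 + (45 + o)/4 = -1/2 + (45/4 + o/4) = 43/4 + o/4)
(Y(142, 166) + 31073)*(-26790 + 1/(-43323)) = ((43/4 + (1/4)*142) + 31073)*(-26790 + 1/(-43323)) = ((43/4 + 71/2) + 31073)*(-26790 - 1/43323) = (185/4 + 31073)*(-1160623171/43323) = (124477/4)*(-1160623171/43323) = -144470890456567/173292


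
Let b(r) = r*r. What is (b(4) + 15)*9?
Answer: 279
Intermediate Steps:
b(r) = r²
(b(4) + 15)*9 = (4² + 15)*9 = (16 + 15)*9 = 31*9 = 279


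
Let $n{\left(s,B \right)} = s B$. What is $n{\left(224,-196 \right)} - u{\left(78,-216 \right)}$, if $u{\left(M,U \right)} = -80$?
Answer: $-43824$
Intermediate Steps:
$n{\left(s,B \right)} = B s$
$n{\left(224,-196 \right)} - u{\left(78,-216 \right)} = \left(-196\right) 224 - -80 = -43904 + 80 = -43824$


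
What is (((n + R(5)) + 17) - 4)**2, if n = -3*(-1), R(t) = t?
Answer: 441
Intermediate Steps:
n = 3
(((n + R(5)) + 17) - 4)**2 = (((3 + 5) + 17) - 4)**2 = ((8 + 17) - 4)**2 = (25 - 4)**2 = 21**2 = 441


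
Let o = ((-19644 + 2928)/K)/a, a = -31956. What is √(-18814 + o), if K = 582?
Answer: I*√45192817843260846/1549866 ≈ 137.16*I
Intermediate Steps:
o = 1393/1549866 (o = ((-19644 + 2928)/582)/(-31956) = -16716*1/582*(-1/31956) = -2786/97*(-1/31956) = 1393/1549866 ≈ 0.00089879)
√(-18814 + o) = √(-18814 + 1393/1549866) = √(-29159177531/1549866) = I*√45192817843260846/1549866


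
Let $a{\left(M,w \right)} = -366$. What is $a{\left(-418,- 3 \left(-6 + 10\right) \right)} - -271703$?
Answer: $271337$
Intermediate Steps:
$a{\left(-418,- 3 \left(-6 + 10\right) \right)} - -271703 = -366 - -271703 = -366 + 271703 = 271337$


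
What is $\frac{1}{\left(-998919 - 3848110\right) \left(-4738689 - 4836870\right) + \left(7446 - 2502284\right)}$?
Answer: $\frac{1}{46413009669373} \approx 2.1546 \cdot 10^{-14}$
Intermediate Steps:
$\frac{1}{\left(-998919 - 3848110\right) \left(-4738689 - 4836870\right) + \left(7446 - 2502284\right)} = \frac{1}{\left(-4847029\right) \left(-9575559\right) + \left(7446 - 2502284\right)} = \frac{1}{46413012164211 - 2494838} = \frac{1}{46413009669373}$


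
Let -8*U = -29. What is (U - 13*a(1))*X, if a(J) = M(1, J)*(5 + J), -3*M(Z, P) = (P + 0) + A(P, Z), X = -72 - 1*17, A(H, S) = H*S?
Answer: -39605/8 ≈ -4950.6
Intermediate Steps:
U = 29/8 (U = -1/8*(-29) = 29/8 ≈ 3.6250)
X = -89 (X = -72 - 17 = -89)
M(Z, P) = -P/3 - P*Z/3 (M(Z, P) = -((P + 0) + P*Z)/3 = -(P + P*Z)/3 = -P/3 - P*Z/3)
a(J) = -2*J*(5 + J)/3 (a(J) = (J*(-1 - 1*1)/3)*(5 + J) = (J*(-1 - 1)/3)*(5 + J) = ((1/3)*J*(-2))*(5 + J) = (-2*J/3)*(5 + J) = -2*J*(5 + J)/3)
(U - 13*a(1))*X = (29/8 - (-26)*(5 + 1)/3)*(-89) = (29/8 - (-26)*6/3)*(-89) = (29/8 - 13*(-4))*(-89) = (29/8 + 52)*(-89) = (445/8)*(-89) = -39605/8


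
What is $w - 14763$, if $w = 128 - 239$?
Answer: $-14874$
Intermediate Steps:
$w = -111$
$w - 14763 = -111 - 14763 = -14874$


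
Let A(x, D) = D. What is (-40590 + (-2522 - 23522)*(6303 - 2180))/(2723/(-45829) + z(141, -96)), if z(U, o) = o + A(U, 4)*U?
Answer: -703278753094/3063607 ≈ -2.2956e+5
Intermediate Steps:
z(U, o) = o + 4*U
(-40590 + (-2522 - 23522)*(6303 - 2180))/(2723/(-45829) + z(141, -96)) = (-40590 + (-2522 - 23522)*(6303 - 2180))/(2723/(-45829) + (-96 + 4*141)) = (-40590 - 26044*4123)/(2723*(-1/45829) + (-96 + 564)) = (-40590 - 107379412)/(-389/6547 + 468) = -107420002/3063607/6547 = -107420002*6547/3063607 = -703278753094/3063607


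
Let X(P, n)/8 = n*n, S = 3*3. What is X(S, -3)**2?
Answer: 5184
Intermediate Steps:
S = 9
X(P, n) = 8*n**2 (X(P, n) = 8*(n*n) = 8*n**2)
X(S, -3)**2 = (8*(-3)**2)**2 = (8*9)**2 = 72**2 = 5184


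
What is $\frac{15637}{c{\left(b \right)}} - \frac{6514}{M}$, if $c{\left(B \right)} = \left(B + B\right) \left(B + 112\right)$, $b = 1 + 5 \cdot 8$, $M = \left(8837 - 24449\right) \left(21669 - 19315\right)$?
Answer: $\frac{47895967285}{38422802484} \approx 1.2466$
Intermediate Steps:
$M = -36750648$ ($M = \left(-15612\right) 2354 = -36750648$)
$b = 41$ ($b = 1 + 40 = 41$)
$c{\left(B \right)} = 2 B \left(112 + B\right)$
$\frac{15637}{c{\left(b \right)}} - \frac{6514}{M} = \frac{15637}{2 \cdot 41 \left(112 + 41\right)} - \frac{6514}{-36750648} = \frac{15637}{2 \cdot 41 \cdot 153} - - \frac{3257}{18375324} = \frac{15637}{12546} + \frac{3257}{18375324} = \frac{47895967285}{38422802484}$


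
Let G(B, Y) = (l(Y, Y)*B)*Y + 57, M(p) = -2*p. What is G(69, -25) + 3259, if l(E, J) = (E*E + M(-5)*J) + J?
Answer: -600434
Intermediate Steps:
l(E, J) = E² + 11*J (l(E, J) = (E*E + (-2*(-5))*J) + J = (E² + 10*J) + J = E² + 11*J)
G(B, Y) = 57 + B*Y*(Y² + 11*Y) (G(B, Y) = ((Y² + 11*Y)*B)*Y + 57 = (B*(Y² + 11*Y))*Y + 57 = B*Y*(Y² + 11*Y) + 57 = 57 + B*Y*(Y² + 11*Y))
G(69, -25) + 3259 = (57 + 69*(-25)²*(11 - 25)) + 3259 = (57 + 69*625*(-14)) + 3259 = (57 - 603750) + 3259 = -603693 + 3259 = -600434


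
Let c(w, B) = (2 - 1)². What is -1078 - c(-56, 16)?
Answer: -1079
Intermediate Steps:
c(w, B) = 1 (c(w, B) = 1² = 1)
-1078 - c(-56, 16) = -1078 - 1*1 = -1078 - 1 = -1079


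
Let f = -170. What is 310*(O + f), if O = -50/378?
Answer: -9968050/189 ≈ -52741.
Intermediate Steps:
O = -25/189 (O = -50*1/378 = -25/189 ≈ -0.13228)
310*(O + f) = 310*(-25/189 - 170) = 310*(-32155/189) = -9968050/189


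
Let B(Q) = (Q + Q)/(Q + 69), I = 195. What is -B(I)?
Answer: -65/44 ≈ -1.4773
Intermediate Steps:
B(Q) = 2*Q/(69 + Q) (B(Q) = (2*Q)/(69 + Q) = 2*Q/(69 + Q))
-B(I) = -2*195/(69 + 195) = -2*195/264 = -1*65/44 = -65/44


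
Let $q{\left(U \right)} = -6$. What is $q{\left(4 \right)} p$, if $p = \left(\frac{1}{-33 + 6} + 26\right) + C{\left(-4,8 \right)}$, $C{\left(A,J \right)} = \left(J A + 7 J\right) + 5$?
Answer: $- \frac{2968}{9} \approx -329.78$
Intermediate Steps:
$C{\left(A,J \right)} = 5 + 7 J + A J$ ($C{\left(A,J \right)} = \left(A J + 7 J\right) + 5 = \left(7 J + A J\right) + 5 = 5 + 7 J + A J$)
$p = \frac{1484}{27}$ ($p = \left(\frac{1}{-33 + 6} + 26\right) + \left(5 + 7 \cdot 8 - 32\right) = \left(\frac{1}{-27} + 26\right) + \left(5 + 56 - 32\right) = \left(- \frac{1}{27} + 26\right) + 29 = \frac{701}{27} + 29 = \frac{1484}{27} \approx 54.963$)
$q{\left(4 \right)} p = \left(-6\right) \frac{1484}{27} = - \frac{2968}{9}$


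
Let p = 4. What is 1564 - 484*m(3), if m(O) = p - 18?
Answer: 8340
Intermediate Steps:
m(O) = -14 (m(O) = 4 - 18 = -14)
1564 - 484*m(3) = 1564 - 484*(-14) = 1564 + 6776 = 8340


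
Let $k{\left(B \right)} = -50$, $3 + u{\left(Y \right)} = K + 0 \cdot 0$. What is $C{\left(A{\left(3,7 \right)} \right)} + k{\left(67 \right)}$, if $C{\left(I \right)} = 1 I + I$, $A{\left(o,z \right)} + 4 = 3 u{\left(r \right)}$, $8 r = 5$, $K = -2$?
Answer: $-88$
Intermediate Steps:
$r = \frac{5}{8}$ ($r = \frac{1}{8} \cdot 5 = \frac{5}{8} \approx 0.625$)
$u{\left(Y \right)} = -5$ ($u{\left(Y \right)} = -3 + \left(-2 + 0 \cdot 0\right) = -3 + \left(-2 + 0\right) = -3 - 2 = -5$)
$A{\left(o,z \right)} = -19$ ($A{\left(o,z \right)} = -4 + 3 \left(-5\right) = -4 - 15 = -19$)
$C{\left(I \right)} = 2 I$ ($C{\left(I \right)} = I + I = 2 I$)
$C{\left(A{\left(3,7 \right)} \right)} + k{\left(67 \right)} = 2 \left(-19\right) - 50 = -38 - 50 = -88$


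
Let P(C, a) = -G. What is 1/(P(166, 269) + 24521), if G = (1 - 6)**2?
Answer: 1/24496 ≈ 4.0823e-5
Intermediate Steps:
G = 25 (G = (-5)**2 = 25)
P(C, a) = -25 (P(C, a) = -1*25 = -25)
1/(P(166, 269) + 24521) = 1/(-25 + 24521) = 1/24496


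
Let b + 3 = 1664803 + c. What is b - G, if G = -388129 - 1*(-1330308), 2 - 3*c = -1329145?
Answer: 1165670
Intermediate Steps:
c = 443049 (c = ⅔ - ⅓*(-1329145) = ⅔ + 1329145/3 = 443049)
G = 942179 (G = -388129 + 1330308 = 942179)
b = 2107849 (b = -3 + (1664803 + 443049) = -3 + 2107852 = 2107849)
b - G = 2107849 - 1*942179 = 2107849 - 942179 = 1165670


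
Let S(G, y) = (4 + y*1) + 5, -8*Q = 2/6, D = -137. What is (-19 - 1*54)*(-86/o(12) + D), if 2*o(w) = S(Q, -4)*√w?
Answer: 10001 + 6278*√3/15 ≈ 10726.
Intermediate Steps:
Q = -1/24 (Q = -1/(4*6) = -⅛*⅓ = -1/24 ≈ -0.041667)
S(G, y) = 9 + y (S(G, y) = (4 + y) + 5 = 9 + y)
o(w) = 5*√w/2 (o(w) = ((9 - 4)*√w)/2 = (5*√w)/2 = 5*√w/2)
(-19 - 1*54)*(-86/o(12) + D) = (-19 - 1*54)*(-86*√3/15 - 137) = (-19 - 54)*(-86*√3/15 - 137) = -73*(-86*√3/15 - 137) = -73*(-137 - 86*√3/15) = 10001 + 6278*√3/15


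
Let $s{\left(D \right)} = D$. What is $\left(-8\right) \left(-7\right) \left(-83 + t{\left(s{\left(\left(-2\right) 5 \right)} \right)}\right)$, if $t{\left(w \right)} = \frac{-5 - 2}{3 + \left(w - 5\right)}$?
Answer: $- \frac{13846}{3} \approx -4615.3$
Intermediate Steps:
$t{\left(w \right)} = - \frac{7}{-2 + w}$ ($t{\left(w \right)} = - \frac{7}{3 + \left(-5 + w\right)} = - \frac{7}{-2 + w}$)
$\left(-8\right) \left(-7\right) \left(-83 + t{\left(s{\left(\left(-2\right) 5 \right)} \right)}\right) = \left(-8\right) \left(-7\right) \left(-83 - \frac{7}{-2 - 10}\right) = 56 \left(-83 - \frac{7}{-2 - 10}\right) = 56 \left(-83 - \frac{7}{-12}\right) = 56 \left(-83 - - \frac{7}{12}\right) = 56 \left(-83 + \frac{7}{12}\right) = 56 \left(- \frac{989}{12}\right) = - \frac{13846}{3}$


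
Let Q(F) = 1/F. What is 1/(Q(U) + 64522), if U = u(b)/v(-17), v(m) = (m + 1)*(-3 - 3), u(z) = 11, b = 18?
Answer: 11/709838 ≈ 1.5496e-5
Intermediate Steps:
v(m) = -6 - 6*m (v(m) = (1 + m)*(-6) = -6 - 6*m)
U = 11/96 (U = 11/(-6 - 6*(-17)) = 11/(-6 + 102) = 11/96 ≈ 0.11458)
1/(Q(U) + 64522) = 1/(1/(11/96) + 64522) = 1/(96/11 + 64522) = 1/(709838/11) = 11/709838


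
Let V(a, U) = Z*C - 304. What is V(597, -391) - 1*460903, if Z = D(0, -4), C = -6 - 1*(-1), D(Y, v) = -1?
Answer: -461202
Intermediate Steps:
C = -5 (C = -6 + 1 = -5)
Z = -1
V(a, U) = -299 (V(a, U) = -1*(-5) - 304 = 5 - 304 = -299)
V(597, -391) - 1*460903 = -299 - 1*460903 = -299 - 460903 = -461202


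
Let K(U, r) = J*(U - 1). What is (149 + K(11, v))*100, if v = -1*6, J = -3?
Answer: 11900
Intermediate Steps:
v = -6
K(U, r) = 3 - 3*U (K(U, r) = -3*(U - 1) = -3*(-1 + U) = 3 - 3*U)
(149 + K(11, v))*100 = (149 + (3 - 3*11))*100 = (149 + (3 - 33))*100 = (149 - 30)*100 = 119*100 = 11900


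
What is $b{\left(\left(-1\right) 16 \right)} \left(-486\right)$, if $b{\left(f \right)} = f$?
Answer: $7776$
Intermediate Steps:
$b{\left(\left(-1\right) 16 \right)} \left(-486\right) = \left(-1\right) 16 \left(-486\right) = \left(-16\right) \left(-486\right) = 7776$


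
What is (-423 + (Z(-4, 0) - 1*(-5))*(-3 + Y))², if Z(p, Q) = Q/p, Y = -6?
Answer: 219024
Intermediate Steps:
(-423 + (Z(-4, 0) - 1*(-5))*(-3 + Y))² = (-423 + (0/(-4) - 1*(-5))*(-3 - 6))² = (-423 + (0*(-¼) + 5)*(-9))² = (-423 + (0 + 5)*(-9))² = (-423 + 5*(-9))² = (-423 - 45)² = (-468)² = 219024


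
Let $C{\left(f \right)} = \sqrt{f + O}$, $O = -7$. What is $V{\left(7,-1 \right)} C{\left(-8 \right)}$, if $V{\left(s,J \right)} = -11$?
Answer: $- 11 i \sqrt{15} \approx - 42.603 i$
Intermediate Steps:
$C{\left(f \right)} = \sqrt{-7 + f}$ ($C{\left(f \right)} = \sqrt{f - 7} = \sqrt{-7 + f}$)
$V{\left(7,-1 \right)} C{\left(-8 \right)} = - 11 \sqrt{-7 - 8} = - 11 \sqrt{-15} = - 11 i \sqrt{15}$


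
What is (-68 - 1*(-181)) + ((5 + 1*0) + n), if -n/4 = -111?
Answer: 562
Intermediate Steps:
n = 444 (n = -4*(-111) = 444)
(-68 - 1*(-181)) + ((5 + 1*0) + n) = (-68 - 1*(-181)) + ((5 + 1*0) + 444) = (-68 + 181) + ((5 + 0) + 444) = 113 + (5 + 444) = 113 + 449 = 562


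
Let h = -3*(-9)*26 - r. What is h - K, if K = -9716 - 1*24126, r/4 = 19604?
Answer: -43872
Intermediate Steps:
r = 78416 (r = 4*19604 = 78416)
h = -77714 (h = -3*(-9)*26 - 1*78416 = 27*26 - 78416 = 702 - 78416 = -77714)
K = -33842 (K = -9716 - 24126 = -33842)
h - K = -77714 - 1*(-33842) = -77714 + 33842 = -43872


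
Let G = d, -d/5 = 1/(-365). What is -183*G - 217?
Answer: -16024/73 ≈ -219.51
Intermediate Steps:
d = 1/73 (d = -5/(-365) = -5*(-1/365) = 1/73 ≈ 0.013699)
G = 1/73 ≈ 0.013699
-183*G - 217 = -183*1/73 - 217 = -183/73 - 217 = -16024/73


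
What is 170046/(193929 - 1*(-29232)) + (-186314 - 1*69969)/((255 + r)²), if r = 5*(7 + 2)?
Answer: -13962743521/6694830000 ≈ -2.0856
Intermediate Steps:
r = 45 (r = 5*9 = 45)
170046/(193929 - 1*(-29232)) + (-186314 - 1*69969)/((255 + r)²) = 170046/(193929 - 1*(-29232)) + (-186314 - 1*69969)/((255 + 45)²) = 170046/(193929 + 29232) + (-186314 - 69969)/(300²) = 170046/223161 - 256283/90000 = 170046*(1/223161) - 256283*1/90000 = 56682/74387 - 256283/90000 = -13962743521/6694830000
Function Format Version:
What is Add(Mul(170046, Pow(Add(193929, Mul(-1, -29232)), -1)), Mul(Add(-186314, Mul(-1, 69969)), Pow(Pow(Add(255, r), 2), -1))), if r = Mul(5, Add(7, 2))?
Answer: Rational(-13962743521, 6694830000) ≈ -2.0856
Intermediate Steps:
r = 45 (r = Mul(5, 9) = 45)
Add(Mul(170046, Pow(Add(193929, Mul(-1, -29232)), -1)), Mul(Add(-186314, Mul(-1, 69969)), Pow(Pow(Add(255, r), 2), -1))) = Add(Mul(170046, Pow(Add(193929, Mul(-1, -29232)), -1)), Mul(Add(-186314, Mul(-1, 69969)), Pow(Pow(Add(255, 45), 2), -1))) = Add(Mul(170046, Pow(Add(193929, 29232), -1)), Mul(Add(-186314, -69969), Pow(Pow(300, 2), -1))) = Add(Mul(170046, Pow(223161, -1)), Mul(-256283, Pow(90000, -1))) = Add(Mul(170046, Rational(1, 223161)), Mul(-256283, Rational(1, 90000))) = Add(Rational(56682, 74387), Rational(-256283, 90000)) = Rational(-13962743521, 6694830000)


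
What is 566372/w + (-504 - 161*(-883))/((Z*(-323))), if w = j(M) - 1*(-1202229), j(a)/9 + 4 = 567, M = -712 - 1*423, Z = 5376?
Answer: 18890699/48744576 ≈ 0.38754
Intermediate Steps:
M = -1135 (M = -712 - 423 = -1135)
j(a) = 5067 (j(a) = -36 + 9*567 = -36 + 5103 = 5067)
w = 1207296 (w = 5067 - 1*(-1202229) = 5067 + 1202229 = 1207296)
566372/w + (-504 - 161*(-883))/((Z*(-323))) = 566372/1207296 + (-504 - 161*(-883))/((5376*(-323))) = 566372*(1/1207296) + (-504 + 142163)/(-1736448) = 141593/301824 + 141659*(-1/1736448) = 141593/301824 - 20237/248064 = 18890699/48744576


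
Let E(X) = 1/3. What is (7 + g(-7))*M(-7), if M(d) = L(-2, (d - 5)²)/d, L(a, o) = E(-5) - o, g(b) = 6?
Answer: 5603/21 ≈ 266.81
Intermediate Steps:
E(X) = ⅓
L(a, o) = ⅓ - o
M(d) = (⅓ - (-5 + d)²)/d (M(d) = (⅓ - (d - 5)²)/d = (⅓ - (-5 + d)²)/d)
(7 + g(-7))*M(-7) = (7 + 6)*((⅓ - (-5 - 7)²)/(-7)) = 13*(-(⅓ - 1*(-12)²)/7) = 13*(-(⅓ - 1*144)/7) = 13*(-(⅓ - 144)/7) = 13*(-⅐*(-431/3)) = 13*(431/21) = 5603/21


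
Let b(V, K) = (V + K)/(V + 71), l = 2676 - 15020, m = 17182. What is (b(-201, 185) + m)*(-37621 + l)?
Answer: -11160562134/13 ≈ -8.5851e+8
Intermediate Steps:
l = -12344
b(V, K) = (K + V)/(71 + V)
(b(-201, 185) + m)*(-37621 + l) = ((185 - 201)/(71 - 201) + 17182)*(-37621 - 12344) = (-16/(-130) + 17182)*(-49965) = (-1/130*(-16) + 17182)*(-49965) = (8/65 + 17182)*(-49965) = (1116838/65)*(-49965) = -11160562134/13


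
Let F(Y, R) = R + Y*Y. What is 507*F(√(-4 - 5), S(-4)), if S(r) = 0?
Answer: -4563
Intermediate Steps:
F(Y, R) = R + Y²
507*F(√(-4 - 5), S(-4)) = 507*(0 + (√(-4 - 5))²) = 507*(0 + (√(-9))²) = 507*(0 + (3*I)²) = 507*(0 - 9) = 507*(-9) = -4563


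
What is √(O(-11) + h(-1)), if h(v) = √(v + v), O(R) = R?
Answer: √(-11 + I*√2) ≈ 0.21276 + 3.3234*I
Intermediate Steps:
h(v) = √2*√v (h(v) = √(2*v) = √2*√v)
√(O(-11) + h(-1)) = √(-11 + √2*√(-1)) = √(-11 + √2*I) = √(-11 + I*√2)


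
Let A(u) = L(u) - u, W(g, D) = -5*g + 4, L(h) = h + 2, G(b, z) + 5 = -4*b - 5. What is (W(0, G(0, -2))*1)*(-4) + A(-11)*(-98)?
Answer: -212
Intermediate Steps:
G(b, z) = -10 - 4*b (G(b, z) = -5 + (-4*b - 5) = -5 + (-5 - 4*b) = -10 - 4*b)
L(h) = 2 + h
W(g, D) = 4 - 5*g
A(u) = 2 (A(u) = (2 + u) - u = 2)
(W(0, G(0, -2))*1)*(-4) + A(-11)*(-98) = ((4 - 5*0)*1)*(-4) + 2*(-98) = ((4 + 0)*1)*(-4) - 196 = (4*1)*(-4) - 196 = 4*(-4) - 196 = -16 - 196 = -212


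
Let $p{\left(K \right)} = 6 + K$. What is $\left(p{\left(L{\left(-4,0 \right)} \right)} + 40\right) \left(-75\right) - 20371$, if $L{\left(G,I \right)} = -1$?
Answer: $-23746$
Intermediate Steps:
$\left(p{\left(L{\left(-4,0 \right)} \right)} + 40\right) \left(-75\right) - 20371 = \left(\left(6 - 1\right) + 40\right) \left(-75\right) - 20371 = \left(5 + 40\right) \left(-75\right) - 20371 = 45 \left(-75\right) - 20371 = -3375 - 20371 = -23746$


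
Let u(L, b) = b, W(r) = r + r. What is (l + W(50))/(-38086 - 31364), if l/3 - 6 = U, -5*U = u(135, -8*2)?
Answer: -319/173625 ≈ -0.0018373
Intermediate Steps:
W(r) = 2*r
U = 16/5 (U = -(-8)*2/5 = -1/5*(-16) = 16/5 ≈ 3.2000)
l = 138/5 (l = 18 + 3*(16/5) = 18 + 48/5 = 138/5 ≈ 27.600)
(l + W(50))/(-38086 - 31364) = (138/5 + 2*50)/(-38086 - 31364) = (138/5 + 100)/(-69450) = (638/5)*(-1/69450) = -319/173625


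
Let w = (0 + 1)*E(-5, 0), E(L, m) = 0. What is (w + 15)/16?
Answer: 15/16 ≈ 0.93750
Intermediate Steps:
w = 0 (w = (0 + 1)*0 = 1*0 = 0)
(w + 15)/16 = (0 + 15)/16 = 15*(1/16) = 15/16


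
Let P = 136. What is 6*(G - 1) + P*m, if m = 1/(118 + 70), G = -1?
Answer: -530/47 ≈ -11.277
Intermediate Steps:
m = 1/188 ≈ 0.0053191
6*(G - 1) + P*m = 6*(-1 - 1) + 136*(1/188) = 6*(-2) + 34/47 = -12 + 34/47 = -530/47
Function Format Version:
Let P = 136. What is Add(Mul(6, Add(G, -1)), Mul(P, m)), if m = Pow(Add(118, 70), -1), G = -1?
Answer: Rational(-530, 47) ≈ -11.277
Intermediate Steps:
m = Rational(1, 188) (m = Pow(188, -1) = Rational(1, 188) ≈ 0.0053191)
Add(Mul(6, Add(G, -1)), Mul(P, m)) = Add(Mul(6, Add(-1, -1)), Mul(136, Rational(1, 188))) = Add(Mul(6, -2), Rational(34, 47)) = Add(-12, Rational(34, 47)) = Rational(-530, 47)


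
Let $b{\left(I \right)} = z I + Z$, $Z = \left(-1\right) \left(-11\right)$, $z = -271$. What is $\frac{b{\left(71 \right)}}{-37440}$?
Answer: $\frac{641}{1248} \approx 0.51362$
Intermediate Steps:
$Z = 11$
$b{\left(I \right)} = 11 - 271 I$ ($b{\left(I \right)} = - 271 I + 11 = 11 - 271 I$)
$\frac{b{\left(71 \right)}}{-37440} = \frac{11 - 19241}{-37440} = \left(11 - 19241\right) \left(- \frac{1}{37440}\right) = \left(-19230\right) \left(- \frac{1}{37440}\right) = \frac{641}{1248}$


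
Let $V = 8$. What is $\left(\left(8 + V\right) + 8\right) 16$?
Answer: $384$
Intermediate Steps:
$\left(\left(8 + V\right) + 8\right) 16 = \left(\left(8 + 8\right) + 8\right) 16 = \left(16 + 8\right) 16 = 24 \cdot 16 = 384$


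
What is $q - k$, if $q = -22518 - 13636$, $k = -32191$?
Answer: $-3963$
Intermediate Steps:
$q = -36154$ ($q = -22518 - 13636 = -36154$)
$q - k = -36154 - -32191 = -36154 + 32191 = -3963$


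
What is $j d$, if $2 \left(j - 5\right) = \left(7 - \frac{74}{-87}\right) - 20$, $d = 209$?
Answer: $- \frac{39083}{174} \approx -224.61$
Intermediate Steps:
$j = - \frac{187}{174}$ ($j = 5 + \frac{\left(7 - \frac{74}{-87}\right) - 20}{2} = 5 + \frac{\left(7 - - \frac{74}{87}\right) - 20}{2} = 5 + \frac{\left(7 + \frac{74}{87}\right) - 20}{2} = 5 + \frac{\frac{683}{87} - 20}{2} = 5 + \frac{1}{2} \left(- \frac{1057}{87}\right) = 5 - \frac{1057}{174} = - \frac{187}{174} \approx -1.0747$)
$j d = \left(- \frac{187}{174}\right) 209 = - \frac{39083}{174}$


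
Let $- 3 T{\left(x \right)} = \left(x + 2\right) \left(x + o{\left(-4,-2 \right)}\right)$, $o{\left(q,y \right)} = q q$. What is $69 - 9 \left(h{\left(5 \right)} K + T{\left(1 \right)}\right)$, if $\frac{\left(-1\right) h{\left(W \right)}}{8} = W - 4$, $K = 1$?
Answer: $294$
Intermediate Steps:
$o{\left(q,y \right)} = q^{2}$
$T{\left(x \right)} = - \frac{\left(2 + x\right) \left(16 + x\right)}{3}$ ($T{\left(x \right)} = - \frac{\left(x + 2\right) \left(x + \left(-4\right)^{2}\right)}{3} = - \frac{\left(2 + x\right) \left(x + 16\right)}{3} = - \frac{\left(2 + x\right) \left(16 + x\right)}{3}$)
$h{\left(W \right)} = 32 - 8 W$ ($h{\left(W \right)} = - 8 \left(W - 4\right) = - 8 \left(-4 + W\right) = 32 - 8 W$)
$69 - 9 \left(h{\left(5 \right)} K + T{\left(1 \right)}\right) = 69 - 9 \left(\left(32 - 40\right) 1 - \left(\frac{50}{3} + \frac{1}{3}\right)\right) = 69 - 9 \left(\left(32 - 40\right) 1 - 17\right) = 69 - 9 \left(\left(-8\right) 1 - 17\right) = 69 - 9 \left(-8 - 17\right) = 69 - -225 = 69 + 225 = 294$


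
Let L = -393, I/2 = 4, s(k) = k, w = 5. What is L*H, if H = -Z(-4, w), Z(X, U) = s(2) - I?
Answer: -2358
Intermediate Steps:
I = 8 (I = 2*4 = 8)
Z(X, U) = -6 (Z(X, U) = 2 - 1*8 = 2 - 8 = -6)
H = 6 (H = -1*(-6) = 6)
L*H = -393*6 = -2358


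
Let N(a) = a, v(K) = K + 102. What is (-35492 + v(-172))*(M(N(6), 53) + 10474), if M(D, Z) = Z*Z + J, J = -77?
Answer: -469631772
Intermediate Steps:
v(K) = 102 + K
M(D, Z) = -77 + Z**2 (M(D, Z) = Z*Z - 77 = Z**2 - 77 = -77 + Z**2)
(-35492 + v(-172))*(M(N(6), 53) + 10474) = (-35492 + (102 - 172))*((-77 + 53**2) + 10474) = (-35492 - 70)*((-77 + 2809) + 10474) = -35562*(2732 + 10474) = -35562*13206 = -469631772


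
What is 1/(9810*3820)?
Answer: 1/37474200 ≈ 2.6685e-8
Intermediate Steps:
1/(9810*3820) = (1/9810)*(1/3820) = 1/37474200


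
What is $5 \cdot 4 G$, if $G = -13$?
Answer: $-260$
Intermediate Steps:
$5 \cdot 4 G = 5 \cdot 4 \left(-13\right) = 20 \left(-13\right) = -260$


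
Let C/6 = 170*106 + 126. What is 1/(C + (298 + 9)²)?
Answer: 1/203125 ≈ 4.9231e-6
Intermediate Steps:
C = 108876 (C = 6*(170*106 + 126) = 6*(18020 + 126) = 6*18146 = 108876)
1/(C + (298 + 9)²) = 1/(108876 + (298 + 9)²) = 1/(108876 + 307²) = 1/(108876 + 94249) = 1/203125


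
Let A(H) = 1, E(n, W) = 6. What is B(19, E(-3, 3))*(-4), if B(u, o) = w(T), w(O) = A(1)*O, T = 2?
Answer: -8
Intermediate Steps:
w(O) = O (w(O) = 1*O = O)
B(u, o) = 2
B(19, E(-3, 3))*(-4) = 2*(-4) = -8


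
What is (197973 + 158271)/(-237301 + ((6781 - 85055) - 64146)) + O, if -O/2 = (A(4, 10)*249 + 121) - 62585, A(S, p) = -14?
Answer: 50084843656/379721 ≈ 1.3190e+5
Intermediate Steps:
O = 131900 (O = -2*((-14*249 + 121) - 62585) = -2*((-3486 + 121) - 62585) = -2*(-3365 - 62585) = -2*(-65950) = 131900)
(197973 + 158271)/(-237301 + ((6781 - 85055) - 64146)) + O = (197973 + 158271)/(-237301 + ((6781 - 85055) - 64146)) + 131900 = 356244/(-237301 + (-78274 - 64146)) + 131900 = 356244/(-237301 - 142420) + 131900 = 356244/(-379721) + 131900 = 356244*(-1/379721) + 131900 = -356244/379721 + 131900 = 50084843656/379721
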